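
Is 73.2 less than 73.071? No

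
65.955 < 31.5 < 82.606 False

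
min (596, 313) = 313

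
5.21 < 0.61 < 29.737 False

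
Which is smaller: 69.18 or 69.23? 69.18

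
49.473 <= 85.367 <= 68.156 False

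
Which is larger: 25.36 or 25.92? 25.92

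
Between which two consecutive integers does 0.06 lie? 0 and 1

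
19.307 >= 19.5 False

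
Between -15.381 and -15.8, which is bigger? -15.381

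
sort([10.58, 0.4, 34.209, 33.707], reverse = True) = [34.209, 33.707, 10.58, 0.4]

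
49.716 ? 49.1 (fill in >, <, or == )>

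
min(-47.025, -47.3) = -47.3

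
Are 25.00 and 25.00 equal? Yes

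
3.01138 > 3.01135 True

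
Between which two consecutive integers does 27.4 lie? 27 and 28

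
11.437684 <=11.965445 True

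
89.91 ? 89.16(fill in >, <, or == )>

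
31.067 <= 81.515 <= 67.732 False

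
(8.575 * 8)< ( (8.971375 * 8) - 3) True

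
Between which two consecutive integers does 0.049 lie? 0 and 1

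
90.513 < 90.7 True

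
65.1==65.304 False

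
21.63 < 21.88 True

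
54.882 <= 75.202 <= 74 False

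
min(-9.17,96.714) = -9.17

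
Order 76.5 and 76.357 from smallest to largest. 76.357, 76.5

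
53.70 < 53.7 False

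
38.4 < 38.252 False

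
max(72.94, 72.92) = 72.94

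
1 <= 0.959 False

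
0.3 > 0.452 False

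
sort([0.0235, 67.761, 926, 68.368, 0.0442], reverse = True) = [926, 68.368, 67.761, 0.0442, 0.0235]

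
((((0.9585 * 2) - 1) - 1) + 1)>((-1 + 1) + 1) False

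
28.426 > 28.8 False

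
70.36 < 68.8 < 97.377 False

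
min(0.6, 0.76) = 0.6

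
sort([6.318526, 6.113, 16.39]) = [6.113, 6.318526, 16.39]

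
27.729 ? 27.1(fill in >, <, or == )>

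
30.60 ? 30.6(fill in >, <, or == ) ==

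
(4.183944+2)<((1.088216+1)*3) True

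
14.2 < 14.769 True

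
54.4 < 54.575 True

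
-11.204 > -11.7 True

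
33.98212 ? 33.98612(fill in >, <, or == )<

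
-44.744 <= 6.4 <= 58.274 True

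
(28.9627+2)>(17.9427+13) True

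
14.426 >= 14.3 True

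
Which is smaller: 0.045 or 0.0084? 0.0084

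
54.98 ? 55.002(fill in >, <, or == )<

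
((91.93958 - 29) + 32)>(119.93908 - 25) True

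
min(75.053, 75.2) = 75.053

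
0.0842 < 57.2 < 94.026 True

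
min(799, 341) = 341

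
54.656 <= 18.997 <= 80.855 False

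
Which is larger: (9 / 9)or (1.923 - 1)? (9 / 9)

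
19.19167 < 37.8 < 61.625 True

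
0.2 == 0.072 False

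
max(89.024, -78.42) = 89.024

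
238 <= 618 True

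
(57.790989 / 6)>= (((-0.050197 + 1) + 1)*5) False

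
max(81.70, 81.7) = 81.7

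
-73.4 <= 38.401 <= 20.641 False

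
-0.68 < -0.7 False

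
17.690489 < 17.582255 False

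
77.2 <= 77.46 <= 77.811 True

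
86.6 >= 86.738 False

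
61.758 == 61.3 False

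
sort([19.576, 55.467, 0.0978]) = [0.0978, 19.576, 55.467]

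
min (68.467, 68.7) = 68.467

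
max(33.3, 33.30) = 33.30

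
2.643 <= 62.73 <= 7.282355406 False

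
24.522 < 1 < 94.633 False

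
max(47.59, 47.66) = 47.66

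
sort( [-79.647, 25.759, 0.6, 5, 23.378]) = [-79.647, 0.6, 5, 23.378, 25.759]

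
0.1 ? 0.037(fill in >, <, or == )>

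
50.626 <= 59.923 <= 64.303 True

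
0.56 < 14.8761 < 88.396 True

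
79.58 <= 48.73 False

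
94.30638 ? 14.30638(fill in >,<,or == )>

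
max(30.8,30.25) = 30.8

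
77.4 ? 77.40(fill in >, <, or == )==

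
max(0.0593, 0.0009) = 0.0593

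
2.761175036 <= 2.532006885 False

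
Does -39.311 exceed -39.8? Yes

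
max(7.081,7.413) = 7.413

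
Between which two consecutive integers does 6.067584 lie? 6 and 7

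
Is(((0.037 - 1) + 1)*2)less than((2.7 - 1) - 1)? Yes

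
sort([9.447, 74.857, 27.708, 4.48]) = [4.48, 9.447, 27.708, 74.857]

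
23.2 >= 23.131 True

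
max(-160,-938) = -160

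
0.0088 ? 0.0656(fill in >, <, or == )<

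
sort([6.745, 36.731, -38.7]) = [-38.7, 6.745, 36.731]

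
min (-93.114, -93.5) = -93.5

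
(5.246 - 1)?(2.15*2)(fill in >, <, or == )<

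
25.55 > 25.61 False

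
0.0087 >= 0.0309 False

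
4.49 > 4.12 True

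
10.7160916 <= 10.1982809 False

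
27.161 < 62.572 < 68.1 True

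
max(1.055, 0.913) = 1.055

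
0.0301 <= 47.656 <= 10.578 False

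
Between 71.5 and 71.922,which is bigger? 71.922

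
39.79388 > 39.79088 True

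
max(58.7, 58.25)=58.7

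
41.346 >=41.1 True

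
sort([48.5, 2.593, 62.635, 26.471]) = [2.593, 26.471, 48.5, 62.635]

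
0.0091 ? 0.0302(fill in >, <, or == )<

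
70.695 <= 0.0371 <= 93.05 False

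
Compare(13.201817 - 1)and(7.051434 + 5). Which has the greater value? (13.201817 - 1)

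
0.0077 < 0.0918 True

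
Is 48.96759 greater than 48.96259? Yes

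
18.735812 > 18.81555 False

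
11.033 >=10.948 True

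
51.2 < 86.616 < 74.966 False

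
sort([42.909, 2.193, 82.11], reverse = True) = [82.11, 42.909, 2.193]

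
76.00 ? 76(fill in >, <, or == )==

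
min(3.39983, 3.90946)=3.39983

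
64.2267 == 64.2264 False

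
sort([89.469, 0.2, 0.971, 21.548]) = [0.2, 0.971, 21.548, 89.469]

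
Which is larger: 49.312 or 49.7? 49.7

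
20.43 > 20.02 True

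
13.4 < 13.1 False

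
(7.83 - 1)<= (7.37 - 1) False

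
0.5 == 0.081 False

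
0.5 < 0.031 False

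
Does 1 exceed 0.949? Yes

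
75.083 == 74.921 False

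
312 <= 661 True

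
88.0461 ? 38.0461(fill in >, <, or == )>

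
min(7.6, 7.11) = 7.11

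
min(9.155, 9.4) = 9.155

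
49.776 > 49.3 True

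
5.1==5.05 False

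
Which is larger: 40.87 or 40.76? 40.87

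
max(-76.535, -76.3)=-76.3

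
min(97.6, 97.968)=97.6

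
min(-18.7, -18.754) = -18.754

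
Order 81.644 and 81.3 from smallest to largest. 81.3,81.644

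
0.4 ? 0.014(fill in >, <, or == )>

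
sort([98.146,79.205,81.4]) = [79.205,81.4,98.146]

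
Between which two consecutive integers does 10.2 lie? 10 and 11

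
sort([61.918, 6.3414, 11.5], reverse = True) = [61.918, 11.5, 6.3414]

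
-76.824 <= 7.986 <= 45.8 True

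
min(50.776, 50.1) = 50.1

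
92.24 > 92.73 False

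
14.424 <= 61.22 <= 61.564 True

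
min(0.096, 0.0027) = 0.0027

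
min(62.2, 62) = 62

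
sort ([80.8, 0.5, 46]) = [0.5, 46, 80.8]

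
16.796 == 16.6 False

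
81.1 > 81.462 False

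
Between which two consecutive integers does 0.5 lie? 0 and 1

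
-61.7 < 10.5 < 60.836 True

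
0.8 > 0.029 True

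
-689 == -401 False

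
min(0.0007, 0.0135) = 0.0007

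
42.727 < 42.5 False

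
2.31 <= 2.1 False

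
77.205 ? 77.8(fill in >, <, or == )<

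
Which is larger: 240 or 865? 865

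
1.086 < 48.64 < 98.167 True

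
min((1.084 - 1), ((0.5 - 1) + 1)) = 0.084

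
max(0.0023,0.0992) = 0.0992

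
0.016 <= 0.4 True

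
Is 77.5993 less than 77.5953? No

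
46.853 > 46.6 True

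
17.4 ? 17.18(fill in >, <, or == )>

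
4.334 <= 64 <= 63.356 False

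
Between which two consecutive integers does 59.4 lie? 59 and 60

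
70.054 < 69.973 False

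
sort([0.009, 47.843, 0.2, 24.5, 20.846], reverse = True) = [47.843, 24.5, 20.846, 0.2, 0.009]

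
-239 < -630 False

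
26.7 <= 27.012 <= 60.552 True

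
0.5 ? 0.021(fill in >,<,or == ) >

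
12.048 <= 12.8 True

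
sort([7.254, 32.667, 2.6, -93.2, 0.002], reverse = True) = [32.667, 7.254, 2.6, 0.002, -93.2]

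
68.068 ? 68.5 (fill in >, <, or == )<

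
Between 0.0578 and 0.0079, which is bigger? 0.0578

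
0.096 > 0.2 False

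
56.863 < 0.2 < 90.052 False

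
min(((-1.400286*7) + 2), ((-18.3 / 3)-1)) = -7.802002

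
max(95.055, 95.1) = 95.1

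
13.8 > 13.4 True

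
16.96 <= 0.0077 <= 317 False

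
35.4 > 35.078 True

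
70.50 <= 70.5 True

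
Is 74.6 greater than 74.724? No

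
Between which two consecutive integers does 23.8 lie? 23 and 24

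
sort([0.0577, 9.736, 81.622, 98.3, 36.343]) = [0.0577, 9.736, 36.343, 81.622, 98.3]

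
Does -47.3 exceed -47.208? No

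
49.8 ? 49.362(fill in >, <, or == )>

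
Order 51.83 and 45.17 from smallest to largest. 45.17, 51.83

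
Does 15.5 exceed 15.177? Yes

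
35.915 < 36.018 True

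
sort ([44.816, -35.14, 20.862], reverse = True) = [44.816, 20.862, -35.14]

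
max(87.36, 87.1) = 87.36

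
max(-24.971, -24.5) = -24.5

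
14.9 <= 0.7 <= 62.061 False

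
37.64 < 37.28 False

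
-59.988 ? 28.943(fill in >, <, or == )<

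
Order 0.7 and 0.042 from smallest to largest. 0.042, 0.7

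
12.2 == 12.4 False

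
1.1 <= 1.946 True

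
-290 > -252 False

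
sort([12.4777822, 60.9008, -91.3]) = [-91.3, 12.4777822, 60.9008]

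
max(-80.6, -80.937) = -80.6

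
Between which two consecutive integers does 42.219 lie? 42 and 43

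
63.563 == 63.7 False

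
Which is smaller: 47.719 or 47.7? 47.7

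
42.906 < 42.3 False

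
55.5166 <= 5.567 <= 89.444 False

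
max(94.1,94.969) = 94.969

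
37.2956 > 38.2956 False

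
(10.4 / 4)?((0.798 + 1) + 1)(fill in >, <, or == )<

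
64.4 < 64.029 False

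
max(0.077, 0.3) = 0.3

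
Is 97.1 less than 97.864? Yes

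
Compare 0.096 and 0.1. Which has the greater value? 0.1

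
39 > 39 False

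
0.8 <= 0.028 False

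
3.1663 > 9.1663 False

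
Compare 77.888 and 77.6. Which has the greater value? 77.888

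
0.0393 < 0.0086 False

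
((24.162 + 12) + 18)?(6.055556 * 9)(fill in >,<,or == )<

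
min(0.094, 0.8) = 0.094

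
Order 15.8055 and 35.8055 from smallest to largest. 15.8055, 35.8055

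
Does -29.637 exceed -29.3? No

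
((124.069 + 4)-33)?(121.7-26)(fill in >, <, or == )<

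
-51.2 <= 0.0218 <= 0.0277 True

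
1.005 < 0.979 False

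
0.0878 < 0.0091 False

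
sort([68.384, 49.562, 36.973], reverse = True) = [68.384, 49.562, 36.973]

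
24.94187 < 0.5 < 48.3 False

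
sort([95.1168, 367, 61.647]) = [61.647, 95.1168, 367]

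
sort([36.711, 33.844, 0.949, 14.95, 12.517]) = [0.949, 12.517, 14.95, 33.844, 36.711]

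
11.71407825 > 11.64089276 True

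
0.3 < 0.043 False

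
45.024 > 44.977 True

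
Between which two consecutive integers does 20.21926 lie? 20 and 21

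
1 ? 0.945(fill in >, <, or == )>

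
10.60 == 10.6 True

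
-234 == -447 False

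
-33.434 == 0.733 False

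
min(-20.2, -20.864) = -20.864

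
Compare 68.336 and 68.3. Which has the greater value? 68.336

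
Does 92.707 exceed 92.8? No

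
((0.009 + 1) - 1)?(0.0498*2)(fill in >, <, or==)<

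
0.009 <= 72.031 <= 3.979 False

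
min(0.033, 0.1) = 0.033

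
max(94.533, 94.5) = 94.533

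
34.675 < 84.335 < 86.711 True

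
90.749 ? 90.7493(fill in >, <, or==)<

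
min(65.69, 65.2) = 65.2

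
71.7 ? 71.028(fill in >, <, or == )>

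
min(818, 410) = 410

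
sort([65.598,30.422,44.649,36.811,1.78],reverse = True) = [65.598,44.649,36.811,30.422,1.78]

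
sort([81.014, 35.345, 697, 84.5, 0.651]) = [0.651, 35.345, 81.014, 84.5, 697]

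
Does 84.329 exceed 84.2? Yes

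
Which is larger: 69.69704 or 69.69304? 69.69704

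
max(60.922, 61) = 61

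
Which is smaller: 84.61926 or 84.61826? 84.61826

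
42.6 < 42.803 True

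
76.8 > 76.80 False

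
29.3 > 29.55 False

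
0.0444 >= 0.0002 True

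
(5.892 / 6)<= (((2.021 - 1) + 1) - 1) True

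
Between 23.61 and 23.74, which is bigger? 23.74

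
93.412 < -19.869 False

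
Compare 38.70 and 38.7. They are equal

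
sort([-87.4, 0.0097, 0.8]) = [-87.4, 0.0097, 0.8]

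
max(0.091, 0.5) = 0.5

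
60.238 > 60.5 False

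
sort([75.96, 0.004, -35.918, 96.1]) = [-35.918, 0.004, 75.96, 96.1]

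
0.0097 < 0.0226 True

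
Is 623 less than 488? No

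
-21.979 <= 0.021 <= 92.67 True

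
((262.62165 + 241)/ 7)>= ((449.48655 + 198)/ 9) True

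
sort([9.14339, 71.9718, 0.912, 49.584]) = [0.912, 9.14339, 49.584, 71.9718]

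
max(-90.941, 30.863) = 30.863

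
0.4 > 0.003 True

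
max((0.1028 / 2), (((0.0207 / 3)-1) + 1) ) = 0.0514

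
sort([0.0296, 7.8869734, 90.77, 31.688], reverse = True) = [90.77, 31.688, 7.8869734, 0.0296]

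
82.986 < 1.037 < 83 False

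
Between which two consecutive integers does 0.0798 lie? 0 and 1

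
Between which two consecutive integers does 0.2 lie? 0 and 1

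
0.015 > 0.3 False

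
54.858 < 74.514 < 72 False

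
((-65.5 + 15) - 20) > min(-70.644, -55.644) True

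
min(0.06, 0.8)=0.06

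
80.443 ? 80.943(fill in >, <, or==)<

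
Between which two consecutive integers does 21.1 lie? 21 and 22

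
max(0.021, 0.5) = 0.5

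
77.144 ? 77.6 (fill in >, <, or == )<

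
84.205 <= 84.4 True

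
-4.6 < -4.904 False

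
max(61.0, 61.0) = 61.0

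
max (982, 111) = 982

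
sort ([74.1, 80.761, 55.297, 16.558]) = [16.558, 55.297, 74.1, 80.761]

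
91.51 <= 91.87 True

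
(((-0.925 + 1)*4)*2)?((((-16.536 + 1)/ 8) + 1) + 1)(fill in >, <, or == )>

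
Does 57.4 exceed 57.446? No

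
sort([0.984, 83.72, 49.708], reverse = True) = [83.72, 49.708, 0.984]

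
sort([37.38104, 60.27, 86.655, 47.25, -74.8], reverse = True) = [86.655, 60.27, 47.25, 37.38104, -74.8]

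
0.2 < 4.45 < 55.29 True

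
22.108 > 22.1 True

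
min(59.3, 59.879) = 59.3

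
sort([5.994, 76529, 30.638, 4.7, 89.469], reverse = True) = [76529, 89.469, 30.638, 5.994, 4.7]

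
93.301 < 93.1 False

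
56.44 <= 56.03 False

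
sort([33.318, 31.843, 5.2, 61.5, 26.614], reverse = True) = [61.5, 33.318, 31.843, 26.614, 5.2]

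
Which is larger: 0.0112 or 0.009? 0.0112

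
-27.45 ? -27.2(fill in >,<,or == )<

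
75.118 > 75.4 False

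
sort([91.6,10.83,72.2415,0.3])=[0.3,10.83,72.2415,91.6]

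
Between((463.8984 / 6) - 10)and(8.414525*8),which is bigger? ((463.8984 / 6) - 10)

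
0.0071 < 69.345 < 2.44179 False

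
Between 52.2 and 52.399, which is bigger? 52.399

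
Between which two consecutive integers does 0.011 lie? 0 and 1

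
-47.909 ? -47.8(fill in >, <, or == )<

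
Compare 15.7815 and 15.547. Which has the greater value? 15.7815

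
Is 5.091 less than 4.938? No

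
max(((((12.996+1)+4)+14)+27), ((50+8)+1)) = 59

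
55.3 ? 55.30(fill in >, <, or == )==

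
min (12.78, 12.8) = 12.78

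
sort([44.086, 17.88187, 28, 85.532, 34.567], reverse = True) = [85.532, 44.086, 34.567, 28, 17.88187]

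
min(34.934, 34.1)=34.1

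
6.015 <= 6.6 True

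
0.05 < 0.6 True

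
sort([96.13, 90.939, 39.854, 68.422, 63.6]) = [39.854, 63.6, 68.422, 90.939, 96.13]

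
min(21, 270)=21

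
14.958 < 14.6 False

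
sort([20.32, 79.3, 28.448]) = [20.32, 28.448, 79.3]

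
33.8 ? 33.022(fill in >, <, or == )>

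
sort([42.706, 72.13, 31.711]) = [31.711, 42.706, 72.13]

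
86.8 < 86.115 False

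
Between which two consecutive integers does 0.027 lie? 0 and 1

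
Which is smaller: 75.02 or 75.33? 75.02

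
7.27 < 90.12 True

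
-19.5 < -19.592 False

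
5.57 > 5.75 False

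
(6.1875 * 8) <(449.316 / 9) True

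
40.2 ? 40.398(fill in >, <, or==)<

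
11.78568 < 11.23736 False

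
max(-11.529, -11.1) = -11.1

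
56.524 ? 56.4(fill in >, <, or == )>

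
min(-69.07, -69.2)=-69.2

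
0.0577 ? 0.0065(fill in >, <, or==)>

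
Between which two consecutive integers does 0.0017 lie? 0 and 1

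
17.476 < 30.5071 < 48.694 True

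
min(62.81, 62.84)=62.81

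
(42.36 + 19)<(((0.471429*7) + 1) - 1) False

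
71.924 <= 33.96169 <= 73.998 False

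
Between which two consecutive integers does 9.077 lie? 9 and 10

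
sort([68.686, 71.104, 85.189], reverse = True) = [85.189, 71.104, 68.686]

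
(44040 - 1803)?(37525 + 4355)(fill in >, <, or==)>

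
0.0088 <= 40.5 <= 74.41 True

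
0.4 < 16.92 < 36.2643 True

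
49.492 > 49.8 False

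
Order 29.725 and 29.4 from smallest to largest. 29.4, 29.725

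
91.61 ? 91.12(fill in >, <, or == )>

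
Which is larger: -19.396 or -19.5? -19.396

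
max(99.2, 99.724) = 99.724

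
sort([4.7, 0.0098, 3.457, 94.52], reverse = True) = [94.52, 4.7, 3.457, 0.0098]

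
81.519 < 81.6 True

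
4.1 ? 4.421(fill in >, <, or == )<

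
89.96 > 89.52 True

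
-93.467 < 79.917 True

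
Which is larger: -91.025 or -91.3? -91.025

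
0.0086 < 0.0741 True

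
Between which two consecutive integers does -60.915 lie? -61 and -60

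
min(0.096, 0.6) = 0.096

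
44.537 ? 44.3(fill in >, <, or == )>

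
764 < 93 False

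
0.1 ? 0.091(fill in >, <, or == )>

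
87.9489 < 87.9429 False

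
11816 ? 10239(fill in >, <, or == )>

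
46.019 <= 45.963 False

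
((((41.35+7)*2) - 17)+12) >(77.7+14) False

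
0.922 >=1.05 False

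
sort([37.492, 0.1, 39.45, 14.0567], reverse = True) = [39.45, 37.492, 14.0567, 0.1]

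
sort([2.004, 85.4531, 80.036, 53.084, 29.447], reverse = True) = [85.4531, 80.036, 53.084, 29.447, 2.004]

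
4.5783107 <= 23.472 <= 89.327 True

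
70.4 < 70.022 False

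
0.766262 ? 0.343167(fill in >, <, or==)>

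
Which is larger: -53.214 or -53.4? -53.214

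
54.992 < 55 True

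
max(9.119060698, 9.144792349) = 9.144792349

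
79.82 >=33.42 True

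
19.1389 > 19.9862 False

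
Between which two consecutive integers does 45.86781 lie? 45 and 46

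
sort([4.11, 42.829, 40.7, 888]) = [4.11, 40.7, 42.829, 888]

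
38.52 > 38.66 False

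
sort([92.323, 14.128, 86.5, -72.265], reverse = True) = [92.323, 86.5, 14.128, -72.265]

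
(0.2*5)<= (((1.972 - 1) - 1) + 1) False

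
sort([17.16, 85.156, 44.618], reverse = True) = [85.156, 44.618, 17.16]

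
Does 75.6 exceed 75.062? Yes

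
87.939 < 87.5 False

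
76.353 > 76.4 False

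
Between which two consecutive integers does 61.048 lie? 61 and 62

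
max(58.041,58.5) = 58.5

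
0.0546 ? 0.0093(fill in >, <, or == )>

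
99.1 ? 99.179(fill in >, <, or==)<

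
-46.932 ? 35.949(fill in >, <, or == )<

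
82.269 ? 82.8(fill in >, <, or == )<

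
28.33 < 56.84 True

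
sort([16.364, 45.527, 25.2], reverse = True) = [45.527, 25.2, 16.364]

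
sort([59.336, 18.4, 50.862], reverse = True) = [59.336, 50.862, 18.4]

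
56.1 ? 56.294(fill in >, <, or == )<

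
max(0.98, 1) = 1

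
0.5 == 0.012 False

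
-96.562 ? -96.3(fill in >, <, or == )<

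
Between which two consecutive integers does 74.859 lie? 74 and 75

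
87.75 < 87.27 False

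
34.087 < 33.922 False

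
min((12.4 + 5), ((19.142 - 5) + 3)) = 17.142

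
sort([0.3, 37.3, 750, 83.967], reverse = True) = [750, 83.967, 37.3, 0.3]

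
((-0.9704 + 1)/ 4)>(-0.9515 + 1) False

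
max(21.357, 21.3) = 21.357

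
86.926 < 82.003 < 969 False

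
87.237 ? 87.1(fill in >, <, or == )>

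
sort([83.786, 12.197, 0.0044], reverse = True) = [83.786, 12.197, 0.0044]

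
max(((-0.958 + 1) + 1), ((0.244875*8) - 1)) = 1.042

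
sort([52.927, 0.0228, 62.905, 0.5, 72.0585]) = [0.0228, 0.5, 52.927, 62.905, 72.0585]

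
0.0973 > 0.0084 True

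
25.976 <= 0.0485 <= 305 False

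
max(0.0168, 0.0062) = 0.0168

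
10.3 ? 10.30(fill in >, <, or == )==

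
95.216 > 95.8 False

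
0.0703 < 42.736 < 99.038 True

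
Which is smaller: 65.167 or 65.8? 65.167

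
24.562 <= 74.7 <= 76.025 True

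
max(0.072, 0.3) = 0.3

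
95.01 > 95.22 False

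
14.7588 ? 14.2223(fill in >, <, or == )>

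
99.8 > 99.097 True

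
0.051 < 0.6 True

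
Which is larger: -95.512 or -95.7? -95.512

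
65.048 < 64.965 False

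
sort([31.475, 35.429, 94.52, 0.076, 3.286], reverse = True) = [94.52, 35.429, 31.475, 3.286, 0.076]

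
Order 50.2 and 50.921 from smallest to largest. 50.2, 50.921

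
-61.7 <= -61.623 True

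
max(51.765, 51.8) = 51.8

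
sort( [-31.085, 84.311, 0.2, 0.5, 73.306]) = [-31.085, 0.2, 0.5, 73.306, 84.311]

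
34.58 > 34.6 False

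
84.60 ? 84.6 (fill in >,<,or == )==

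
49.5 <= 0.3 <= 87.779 False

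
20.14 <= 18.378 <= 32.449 False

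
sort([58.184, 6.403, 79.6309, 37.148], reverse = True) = [79.6309, 58.184, 37.148, 6.403]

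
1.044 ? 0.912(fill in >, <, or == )>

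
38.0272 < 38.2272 True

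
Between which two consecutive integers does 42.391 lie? 42 and 43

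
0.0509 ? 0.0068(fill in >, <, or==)>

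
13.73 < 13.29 False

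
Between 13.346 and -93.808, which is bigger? 13.346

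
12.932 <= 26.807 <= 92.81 True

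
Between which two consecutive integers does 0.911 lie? 0 and 1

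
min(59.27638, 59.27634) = 59.27634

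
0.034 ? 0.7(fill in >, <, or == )<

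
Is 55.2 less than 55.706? Yes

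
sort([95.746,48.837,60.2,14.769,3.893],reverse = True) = [95.746,60.2,48.837,14.769,3.893]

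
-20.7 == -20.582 False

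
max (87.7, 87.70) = 87.70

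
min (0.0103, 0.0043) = 0.0043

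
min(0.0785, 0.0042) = 0.0042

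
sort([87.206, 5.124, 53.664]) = [5.124, 53.664, 87.206]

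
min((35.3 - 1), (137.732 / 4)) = 34.3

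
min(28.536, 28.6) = 28.536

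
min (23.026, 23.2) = 23.026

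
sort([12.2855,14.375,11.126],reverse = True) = [14.375,12.2855,11.126]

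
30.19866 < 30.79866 True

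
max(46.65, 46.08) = 46.65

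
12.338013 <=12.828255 True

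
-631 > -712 True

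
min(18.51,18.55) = 18.51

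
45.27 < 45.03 False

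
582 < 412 False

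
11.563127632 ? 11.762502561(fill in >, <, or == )<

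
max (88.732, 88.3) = 88.732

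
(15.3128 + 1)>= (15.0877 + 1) True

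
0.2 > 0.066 True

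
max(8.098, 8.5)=8.5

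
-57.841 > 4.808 False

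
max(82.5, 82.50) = 82.50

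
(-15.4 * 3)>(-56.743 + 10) True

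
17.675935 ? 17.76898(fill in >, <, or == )<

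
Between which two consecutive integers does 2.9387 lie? 2 and 3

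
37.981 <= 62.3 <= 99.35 True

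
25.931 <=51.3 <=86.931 True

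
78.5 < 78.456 False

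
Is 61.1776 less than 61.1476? No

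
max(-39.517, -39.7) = -39.517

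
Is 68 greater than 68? No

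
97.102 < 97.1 False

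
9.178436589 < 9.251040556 True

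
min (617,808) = 617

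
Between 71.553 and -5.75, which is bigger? 71.553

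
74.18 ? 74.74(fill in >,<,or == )<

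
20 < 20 False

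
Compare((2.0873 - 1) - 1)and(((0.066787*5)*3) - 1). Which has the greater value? ((2.0873 - 1) - 1)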